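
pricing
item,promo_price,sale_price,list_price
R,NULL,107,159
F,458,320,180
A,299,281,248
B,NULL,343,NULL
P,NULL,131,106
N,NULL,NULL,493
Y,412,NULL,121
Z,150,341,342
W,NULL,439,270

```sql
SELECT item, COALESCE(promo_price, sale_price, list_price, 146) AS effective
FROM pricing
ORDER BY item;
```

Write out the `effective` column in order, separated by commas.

299, 343, 458, 493, 131, 107, 439, 412, 150

item=A: promo_price=299 → 299
item=B: promo_price=NULL, sale_price=343 → 343
item=F: promo_price=458 → 458
item=N: promo_price=NULL, sale_price=NULL, list_price=493 → 493
item=P: promo_price=NULL, sale_price=131 → 131
item=R: promo_price=NULL, sale_price=107 → 107
item=W: promo_price=NULL, sale_price=439 → 439
item=Y: promo_price=412 → 412
item=Z: promo_price=150 → 150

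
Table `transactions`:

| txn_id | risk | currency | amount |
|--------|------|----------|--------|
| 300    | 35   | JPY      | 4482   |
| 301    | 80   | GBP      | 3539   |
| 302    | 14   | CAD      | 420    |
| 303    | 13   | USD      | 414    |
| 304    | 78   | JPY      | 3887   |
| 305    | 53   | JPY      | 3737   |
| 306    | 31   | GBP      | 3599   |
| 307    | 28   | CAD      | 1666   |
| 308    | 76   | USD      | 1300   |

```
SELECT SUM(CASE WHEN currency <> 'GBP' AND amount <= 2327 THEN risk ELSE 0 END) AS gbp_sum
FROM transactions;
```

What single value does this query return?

txn_id=300: ✗
txn_id=301: ✗
txn_id=302: ✓ → 14
txn_id=303: ✓ → 13
txn_id=304: ✗
txn_id=305: ✗
txn_id=306: ✗
txn_id=307: ✓ → 28
txn_id=308: ✓ → 76
gbp_sum = 14 + 13 + 28 + 76 = 131

131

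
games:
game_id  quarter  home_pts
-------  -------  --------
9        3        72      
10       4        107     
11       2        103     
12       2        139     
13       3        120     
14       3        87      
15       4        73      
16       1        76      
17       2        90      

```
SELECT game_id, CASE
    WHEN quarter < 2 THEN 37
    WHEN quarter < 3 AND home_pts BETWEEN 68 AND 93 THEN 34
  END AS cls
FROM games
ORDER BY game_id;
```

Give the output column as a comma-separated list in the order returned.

game_id=9: (no match → NULL) → NULL
game_id=10: (no match → NULL) → NULL
game_id=11: (no match → NULL) → NULL
game_id=12: (no match → NULL) → NULL
game_id=13: (no match → NULL) → NULL
game_id=14: (no match → NULL) → NULL
game_id=15: (no match → NULL) → NULL
game_id=16: quarter < 2 → 37
game_id=17: quarter < 3 AND home_pts BETWEEN 68 AND 93 → 34

NULL, NULL, NULL, NULL, NULL, NULL, NULL, 37, 34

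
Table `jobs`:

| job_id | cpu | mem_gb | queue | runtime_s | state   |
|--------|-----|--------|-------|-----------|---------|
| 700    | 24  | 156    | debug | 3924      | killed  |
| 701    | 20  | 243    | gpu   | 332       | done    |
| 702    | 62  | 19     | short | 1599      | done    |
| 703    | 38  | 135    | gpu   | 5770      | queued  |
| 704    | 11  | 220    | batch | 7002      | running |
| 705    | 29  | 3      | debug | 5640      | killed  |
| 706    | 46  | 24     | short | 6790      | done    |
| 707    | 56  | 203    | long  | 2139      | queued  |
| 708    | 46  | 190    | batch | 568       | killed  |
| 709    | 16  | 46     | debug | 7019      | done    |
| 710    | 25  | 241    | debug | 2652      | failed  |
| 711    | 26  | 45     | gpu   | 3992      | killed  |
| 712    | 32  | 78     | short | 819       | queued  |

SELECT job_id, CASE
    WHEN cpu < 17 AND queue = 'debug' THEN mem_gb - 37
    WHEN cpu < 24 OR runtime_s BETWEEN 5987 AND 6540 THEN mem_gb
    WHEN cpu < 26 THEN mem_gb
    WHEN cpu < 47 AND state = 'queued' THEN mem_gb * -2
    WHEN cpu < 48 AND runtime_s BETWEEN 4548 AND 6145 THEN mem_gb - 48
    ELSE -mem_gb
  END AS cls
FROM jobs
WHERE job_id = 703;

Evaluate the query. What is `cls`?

-270

job_id = 703: cpu=38, mem_gb=135, queue=gpu, runtime_s=5770, state=queued.
cpu < 17 AND queue = 'debug' → false
cpu < 24 OR runtime_s BETWEEN 5987 AND 6540 → false
cpu < 26 → false
cpu < 47 AND state = 'queued' → true → -270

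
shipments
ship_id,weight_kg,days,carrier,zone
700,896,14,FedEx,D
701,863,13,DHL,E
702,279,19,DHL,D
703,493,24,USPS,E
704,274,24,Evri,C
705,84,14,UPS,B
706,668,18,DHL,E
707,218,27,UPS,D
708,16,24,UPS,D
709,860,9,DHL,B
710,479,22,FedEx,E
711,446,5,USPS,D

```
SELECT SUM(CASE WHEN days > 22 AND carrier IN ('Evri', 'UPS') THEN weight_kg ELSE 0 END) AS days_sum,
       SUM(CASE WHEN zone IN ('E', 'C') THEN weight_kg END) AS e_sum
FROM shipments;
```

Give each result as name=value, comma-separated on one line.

days_sum=508, e_sum=2777

[days_sum: days > 22 AND carrier IN ('Evri', 'UPS')]
ship_id=700: ✗
ship_id=701: ✗
ship_id=702: ✗
ship_id=703: ✗
ship_id=704: ✓ → 274
ship_id=705: ✗
ship_id=706: ✗
ship_id=707: ✓ → 218
ship_id=708: ✓ → 16
ship_id=709: ✗
ship_id=710: ✗
ship_id=711: ✗
days_sum = 274 + 218 + 16 = 508
—
[e_sum: zone IN ('E', 'C')]
ship_id=700: ✗
ship_id=701: ✓ → 863
ship_id=702: ✗
ship_id=703: ✓ → 493
ship_id=704: ✓ → 274
ship_id=705: ✗
ship_id=706: ✓ → 668
ship_id=707: ✗
ship_id=708: ✗
ship_id=709: ✗
ship_id=710: ✓ → 479
ship_id=711: ✗
e_sum = 863 + 493 + 274 + 668 + 479 = 2777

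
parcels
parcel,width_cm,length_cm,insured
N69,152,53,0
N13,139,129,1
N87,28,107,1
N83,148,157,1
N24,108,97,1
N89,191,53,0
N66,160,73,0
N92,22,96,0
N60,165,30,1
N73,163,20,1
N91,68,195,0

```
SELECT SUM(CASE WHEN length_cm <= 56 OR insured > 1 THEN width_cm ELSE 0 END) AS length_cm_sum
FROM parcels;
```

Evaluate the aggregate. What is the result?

671

parcel=N69: ✓ → 152
parcel=N13: ✗
parcel=N87: ✗
parcel=N83: ✗
parcel=N24: ✗
parcel=N89: ✓ → 191
parcel=N66: ✗
parcel=N92: ✗
parcel=N60: ✓ → 165
parcel=N73: ✓ → 163
parcel=N91: ✗
length_cm_sum = 152 + 191 + 165 + 163 = 671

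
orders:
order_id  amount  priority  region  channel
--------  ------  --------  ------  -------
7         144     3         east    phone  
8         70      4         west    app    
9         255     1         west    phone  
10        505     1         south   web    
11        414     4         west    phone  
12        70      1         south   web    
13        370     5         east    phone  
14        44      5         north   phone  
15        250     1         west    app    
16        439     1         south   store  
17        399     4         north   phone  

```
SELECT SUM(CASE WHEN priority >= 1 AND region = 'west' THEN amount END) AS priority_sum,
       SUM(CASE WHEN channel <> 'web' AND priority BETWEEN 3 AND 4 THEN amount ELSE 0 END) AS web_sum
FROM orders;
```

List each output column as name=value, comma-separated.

[priority_sum: priority >= 1 AND region = 'west']
order_id=7: ✗
order_id=8: ✓ → 70
order_id=9: ✓ → 255
order_id=10: ✗
order_id=11: ✓ → 414
order_id=12: ✗
order_id=13: ✗
order_id=14: ✗
order_id=15: ✓ → 250
order_id=16: ✗
order_id=17: ✗
priority_sum = 70 + 255 + 414 + 250 = 989
—
[web_sum: channel <> 'web' AND priority BETWEEN 3 AND 4]
order_id=7: ✓ → 144
order_id=8: ✓ → 70
order_id=9: ✗
order_id=10: ✗
order_id=11: ✓ → 414
order_id=12: ✗
order_id=13: ✗
order_id=14: ✗
order_id=15: ✗
order_id=16: ✗
order_id=17: ✓ → 399
web_sum = 144 + 70 + 414 + 399 = 1027

priority_sum=989, web_sum=1027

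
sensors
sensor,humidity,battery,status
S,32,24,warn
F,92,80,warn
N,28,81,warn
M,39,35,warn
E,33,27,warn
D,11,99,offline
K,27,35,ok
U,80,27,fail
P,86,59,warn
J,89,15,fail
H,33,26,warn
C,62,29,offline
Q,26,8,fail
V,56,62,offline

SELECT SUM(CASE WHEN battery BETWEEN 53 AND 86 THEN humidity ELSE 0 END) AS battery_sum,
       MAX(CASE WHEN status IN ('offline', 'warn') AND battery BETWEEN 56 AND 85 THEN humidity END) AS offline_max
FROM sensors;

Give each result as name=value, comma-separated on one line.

[battery_sum: battery BETWEEN 53 AND 86]
sensor=S: ✗
sensor=F: ✓ → 92
sensor=N: ✓ → 28
sensor=M: ✗
sensor=E: ✗
sensor=D: ✗
sensor=K: ✗
sensor=U: ✗
sensor=P: ✓ → 86
sensor=J: ✗
sensor=H: ✗
sensor=C: ✗
sensor=Q: ✗
sensor=V: ✓ → 56
battery_sum = 92 + 28 + 86 + 56 = 262
—
[offline_max: status IN ('offline', 'warn') AND battery BETWEEN 56 AND 85]
sensor=S: ✗
sensor=F: ✓ → 92
sensor=N: ✓ → 28
sensor=M: ✗
sensor=E: ✗
sensor=D: ✗
sensor=K: ✗
sensor=U: ✗
sensor=P: ✓ → 86
sensor=J: ✗
sensor=H: ✗
sensor=C: ✗
sensor=Q: ✗
sensor=V: ✓ → 56
offline_max = MAX(92, 28, 86, 56) = 92

battery_sum=262, offline_max=92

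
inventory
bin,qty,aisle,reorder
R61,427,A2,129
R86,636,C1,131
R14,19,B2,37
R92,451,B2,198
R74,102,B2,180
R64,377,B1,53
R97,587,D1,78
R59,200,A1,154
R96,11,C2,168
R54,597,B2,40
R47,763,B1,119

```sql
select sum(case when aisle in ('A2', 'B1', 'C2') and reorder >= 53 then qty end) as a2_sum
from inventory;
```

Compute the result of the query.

bin=R61: ✓ → 427
bin=R86: ✗
bin=R14: ✗
bin=R92: ✗
bin=R74: ✗
bin=R64: ✓ → 377
bin=R97: ✗
bin=R59: ✗
bin=R96: ✓ → 11
bin=R54: ✗
bin=R47: ✓ → 763
a2_sum = 427 + 377 + 11 + 763 = 1578

1578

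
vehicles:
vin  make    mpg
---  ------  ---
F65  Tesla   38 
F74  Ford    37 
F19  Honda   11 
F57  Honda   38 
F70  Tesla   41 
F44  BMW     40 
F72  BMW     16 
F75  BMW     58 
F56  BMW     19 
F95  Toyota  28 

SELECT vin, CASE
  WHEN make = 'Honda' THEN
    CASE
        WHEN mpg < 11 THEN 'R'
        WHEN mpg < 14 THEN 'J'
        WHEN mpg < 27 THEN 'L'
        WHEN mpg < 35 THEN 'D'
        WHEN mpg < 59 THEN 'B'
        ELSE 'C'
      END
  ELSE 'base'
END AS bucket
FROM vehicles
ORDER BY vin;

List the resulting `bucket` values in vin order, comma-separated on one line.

J, base, base, B, base, base, base, base, base, base

vin=F19: make='Honda' → inner[mpg < 14] → J
vin=F44: make='BMW' → outer ELSE → base
vin=F56: make='BMW' → outer ELSE → base
vin=F57: make='Honda' → inner[mpg < 59] → B
vin=F65: make='Tesla' → outer ELSE → base
vin=F70: make='Tesla' → outer ELSE → base
vin=F72: make='BMW' → outer ELSE → base
vin=F74: make='Ford' → outer ELSE → base
vin=F75: make='BMW' → outer ELSE → base
vin=F95: make='Toyota' → outer ELSE → base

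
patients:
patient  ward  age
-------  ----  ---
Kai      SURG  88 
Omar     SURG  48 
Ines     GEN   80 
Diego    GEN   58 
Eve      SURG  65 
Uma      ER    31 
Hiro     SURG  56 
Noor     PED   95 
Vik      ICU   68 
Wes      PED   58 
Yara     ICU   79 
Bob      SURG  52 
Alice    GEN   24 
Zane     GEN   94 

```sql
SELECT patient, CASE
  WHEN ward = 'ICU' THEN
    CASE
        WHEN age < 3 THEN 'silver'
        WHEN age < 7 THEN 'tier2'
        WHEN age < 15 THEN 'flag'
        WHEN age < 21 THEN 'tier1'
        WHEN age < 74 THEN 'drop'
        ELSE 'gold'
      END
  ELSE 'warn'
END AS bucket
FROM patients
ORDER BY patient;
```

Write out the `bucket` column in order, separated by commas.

warn, warn, warn, warn, warn, warn, warn, warn, warn, warn, drop, warn, gold, warn

patient=Alice: ward='GEN' → outer ELSE → warn
patient=Bob: ward='SURG' → outer ELSE → warn
patient=Diego: ward='GEN' → outer ELSE → warn
patient=Eve: ward='SURG' → outer ELSE → warn
patient=Hiro: ward='SURG' → outer ELSE → warn
patient=Ines: ward='GEN' → outer ELSE → warn
patient=Kai: ward='SURG' → outer ELSE → warn
patient=Noor: ward='PED' → outer ELSE → warn
patient=Omar: ward='SURG' → outer ELSE → warn
patient=Uma: ward='ER' → outer ELSE → warn
patient=Vik: ward='ICU' → inner[age < 74] → drop
patient=Wes: ward='PED' → outer ELSE → warn
patient=Yara: ward='ICU' → inner[ELSE] → gold
patient=Zane: ward='GEN' → outer ELSE → warn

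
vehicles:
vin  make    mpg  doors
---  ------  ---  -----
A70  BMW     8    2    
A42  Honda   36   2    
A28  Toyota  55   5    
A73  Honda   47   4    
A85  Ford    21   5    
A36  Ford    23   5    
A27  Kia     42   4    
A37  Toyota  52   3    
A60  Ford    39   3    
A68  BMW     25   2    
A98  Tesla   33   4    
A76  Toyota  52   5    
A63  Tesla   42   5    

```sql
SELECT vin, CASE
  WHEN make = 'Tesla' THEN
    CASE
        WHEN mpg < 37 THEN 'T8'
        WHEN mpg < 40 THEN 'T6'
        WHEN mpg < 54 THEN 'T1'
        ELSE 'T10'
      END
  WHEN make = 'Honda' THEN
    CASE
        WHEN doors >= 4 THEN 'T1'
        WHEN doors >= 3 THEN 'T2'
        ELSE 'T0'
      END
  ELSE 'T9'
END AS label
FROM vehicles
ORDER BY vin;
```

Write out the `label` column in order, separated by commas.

T9, T9, T9, T9, T0, T9, T1, T9, T9, T1, T9, T9, T8

vin=A27: make='Kia' → outer ELSE → T9
vin=A28: make='Toyota' → outer ELSE → T9
vin=A36: make='Ford' → outer ELSE → T9
vin=A37: make='Toyota' → outer ELSE → T9
vin=A42: make='Honda' → inner[ELSE] → T0
vin=A60: make='Ford' → outer ELSE → T9
vin=A63: make='Tesla' → inner[mpg < 54] → T1
vin=A68: make='BMW' → outer ELSE → T9
vin=A70: make='BMW' → outer ELSE → T9
vin=A73: make='Honda' → inner[doors >= 4] → T1
vin=A76: make='Toyota' → outer ELSE → T9
vin=A85: make='Ford' → outer ELSE → T9
vin=A98: make='Tesla' → inner[mpg < 37] → T8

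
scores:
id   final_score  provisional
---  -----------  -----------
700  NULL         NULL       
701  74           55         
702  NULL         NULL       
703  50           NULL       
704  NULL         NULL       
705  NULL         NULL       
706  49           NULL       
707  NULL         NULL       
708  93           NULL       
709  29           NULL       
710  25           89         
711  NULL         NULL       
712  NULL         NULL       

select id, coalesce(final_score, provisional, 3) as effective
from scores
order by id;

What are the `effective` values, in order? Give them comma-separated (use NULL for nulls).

id=700: final_score=NULL, provisional=NULL, → literal 3 → 3
id=701: final_score=74 → 74
id=702: final_score=NULL, provisional=NULL, → literal 3 → 3
id=703: final_score=50 → 50
id=704: final_score=NULL, provisional=NULL, → literal 3 → 3
id=705: final_score=NULL, provisional=NULL, → literal 3 → 3
id=706: final_score=49 → 49
id=707: final_score=NULL, provisional=NULL, → literal 3 → 3
id=708: final_score=93 → 93
id=709: final_score=29 → 29
id=710: final_score=25 → 25
id=711: final_score=NULL, provisional=NULL, → literal 3 → 3
id=712: final_score=NULL, provisional=NULL, → literal 3 → 3

3, 74, 3, 50, 3, 3, 49, 3, 93, 29, 25, 3, 3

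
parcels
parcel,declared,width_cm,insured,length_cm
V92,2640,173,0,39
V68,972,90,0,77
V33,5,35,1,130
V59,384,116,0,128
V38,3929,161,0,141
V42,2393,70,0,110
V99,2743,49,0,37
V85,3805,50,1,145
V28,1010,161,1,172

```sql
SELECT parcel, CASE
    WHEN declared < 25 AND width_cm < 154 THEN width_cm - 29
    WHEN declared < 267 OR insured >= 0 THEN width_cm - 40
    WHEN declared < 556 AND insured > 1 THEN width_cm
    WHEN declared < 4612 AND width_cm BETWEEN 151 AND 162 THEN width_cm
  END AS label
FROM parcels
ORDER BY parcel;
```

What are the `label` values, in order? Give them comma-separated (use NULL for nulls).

parcel=V28: declared < 267 OR insured >= 0 → 121
parcel=V33: declared < 25 AND width_cm < 154 → 6
parcel=V38: declared < 267 OR insured >= 0 → 121
parcel=V42: declared < 267 OR insured >= 0 → 30
parcel=V59: declared < 267 OR insured >= 0 → 76
parcel=V68: declared < 267 OR insured >= 0 → 50
parcel=V85: declared < 267 OR insured >= 0 → 10
parcel=V92: declared < 267 OR insured >= 0 → 133
parcel=V99: declared < 267 OR insured >= 0 → 9

121, 6, 121, 30, 76, 50, 10, 133, 9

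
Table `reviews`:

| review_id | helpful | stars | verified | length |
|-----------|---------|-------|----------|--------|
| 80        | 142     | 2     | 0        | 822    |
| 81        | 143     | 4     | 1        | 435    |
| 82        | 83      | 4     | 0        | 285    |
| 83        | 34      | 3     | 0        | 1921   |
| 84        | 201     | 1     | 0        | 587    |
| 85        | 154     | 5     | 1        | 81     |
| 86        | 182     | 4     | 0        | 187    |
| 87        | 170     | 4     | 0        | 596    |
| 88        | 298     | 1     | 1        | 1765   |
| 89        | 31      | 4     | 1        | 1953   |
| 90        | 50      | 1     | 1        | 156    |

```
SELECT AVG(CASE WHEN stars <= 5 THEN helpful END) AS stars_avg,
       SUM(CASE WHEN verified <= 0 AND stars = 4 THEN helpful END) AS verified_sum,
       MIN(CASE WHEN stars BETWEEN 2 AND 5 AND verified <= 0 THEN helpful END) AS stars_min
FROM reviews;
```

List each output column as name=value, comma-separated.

[stars_avg: stars <= 5]
review_id=80: ✓ → 142
review_id=81: ✓ → 143
review_id=82: ✓ → 83
review_id=83: ✓ → 34
review_id=84: ✓ → 201
review_id=85: ✓ → 154
review_id=86: ✓ → 182
review_id=87: ✓ → 170
review_id=88: ✓ → 298
review_id=89: ✓ → 31
review_id=90: ✓ → 50
stars_avg = (142 + 143 + 83 + 34 + 201 + 154 + 182 + 170 + 298 + 31 + 50) / 11 = 135.2727272727
—
[verified_sum: verified <= 0 AND stars = 4]
review_id=80: ✗
review_id=81: ✗
review_id=82: ✓ → 83
review_id=83: ✗
review_id=84: ✗
review_id=85: ✗
review_id=86: ✓ → 182
review_id=87: ✓ → 170
review_id=88: ✗
review_id=89: ✗
review_id=90: ✗
verified_sum = 83 + 182 + 170 = 435
—
[stars_min: stars BETWEEN 2 AND 5 AND verified <= 0]
review_id=80: ✓ → 142
review_id=81: ✗
review_id=82: ✓ → 83
review_id=83: ✓ → 34
review_id=84: ✗
review_id=85: ✗
review_id=86: ✓ → 182
review_id=87: ✓ → 170
review_id=88: ✗
review_id=89: ✗
review_id=90: ✗
stars_min = MIN(142, 83, 34, 182, 170) = 34

stars_avg=135.2727272727, verified_sum=435, stars_min=34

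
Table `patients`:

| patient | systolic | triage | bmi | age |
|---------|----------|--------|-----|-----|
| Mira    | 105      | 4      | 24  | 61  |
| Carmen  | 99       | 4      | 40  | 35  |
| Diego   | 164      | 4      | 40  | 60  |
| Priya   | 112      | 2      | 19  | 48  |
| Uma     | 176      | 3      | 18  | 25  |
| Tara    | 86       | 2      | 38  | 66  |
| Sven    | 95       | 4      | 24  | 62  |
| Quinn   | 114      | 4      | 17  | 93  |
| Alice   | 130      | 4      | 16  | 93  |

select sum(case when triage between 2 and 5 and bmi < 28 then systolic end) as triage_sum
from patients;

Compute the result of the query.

patient=Mira: ✓ → 105
patient=Carmen: ✗
patient=Diego: ✗
patient=Priya: ✓ → 112
patient=Uma: ✓ → 176
patient=Tara: ✗
patient=Sven: ✓ → 95
patient=Quinn: ✓ → 114
patient=Alice: ✓ → 130
triage_sum = 105 + 112 + 176 + 95 + 114 + 130 = 732

732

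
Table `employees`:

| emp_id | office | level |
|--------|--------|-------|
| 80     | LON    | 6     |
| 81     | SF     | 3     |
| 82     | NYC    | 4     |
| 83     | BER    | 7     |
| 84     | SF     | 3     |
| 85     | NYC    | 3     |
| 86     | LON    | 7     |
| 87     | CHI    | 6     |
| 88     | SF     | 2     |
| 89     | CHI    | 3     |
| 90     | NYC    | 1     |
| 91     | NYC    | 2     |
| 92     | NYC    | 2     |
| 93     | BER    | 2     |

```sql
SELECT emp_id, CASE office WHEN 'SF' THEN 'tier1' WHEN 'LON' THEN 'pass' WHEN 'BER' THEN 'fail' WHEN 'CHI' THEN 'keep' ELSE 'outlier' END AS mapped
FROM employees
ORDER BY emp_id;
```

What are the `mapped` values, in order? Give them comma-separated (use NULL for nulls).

emp_id=80: office='LON' → pass
emp_id=81: office='SF' → tier1
emp_id=82: ELSE → outlier
emp_id=83: office='BER' → fail
emp_id=84: office='SF' → tier1
emp_id=85: ELSE → outlier
emp_id=86: office='LON' → pass
emp_id=87: office='CHI' → keep
emp_id=88: office='SF' → tier1
emp_id=89: office='CHI' → keep
emp_id=90: ELSE → outlier
emp_id=91: ELSE → outlier
emp_id=92: ELSE → outlier
emp_id=93: office='BER' → fail

pass, tier1, outlier, fail, tier1, outlier, pass, keep, tier1, keep, outlier, outlier, outlier, fail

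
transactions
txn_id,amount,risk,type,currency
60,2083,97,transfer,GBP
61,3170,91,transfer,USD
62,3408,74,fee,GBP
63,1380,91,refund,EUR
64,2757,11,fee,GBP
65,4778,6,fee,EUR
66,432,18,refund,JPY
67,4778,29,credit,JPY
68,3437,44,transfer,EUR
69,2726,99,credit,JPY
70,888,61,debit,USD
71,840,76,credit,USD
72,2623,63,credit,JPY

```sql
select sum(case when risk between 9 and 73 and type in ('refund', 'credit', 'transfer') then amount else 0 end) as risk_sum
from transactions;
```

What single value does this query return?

11270

txn_id=60: ✗
txn_id=61: ✗
txn_id=62: ✗
txn_id=63: ✗
txn_id=64: ✗
txn_id=65: ✗
txn_id=66: ✓ → 432
txn_id=67: ✓ → 4778
txn_id=68: ✓ → 3437
txn_id=69: ✗
txn_id=70: ✗
txn_id=71: ✗
txn_id=72: ✓ → 2623
risk_sum = 432 + 4778 + 3437 + 2623 = 11270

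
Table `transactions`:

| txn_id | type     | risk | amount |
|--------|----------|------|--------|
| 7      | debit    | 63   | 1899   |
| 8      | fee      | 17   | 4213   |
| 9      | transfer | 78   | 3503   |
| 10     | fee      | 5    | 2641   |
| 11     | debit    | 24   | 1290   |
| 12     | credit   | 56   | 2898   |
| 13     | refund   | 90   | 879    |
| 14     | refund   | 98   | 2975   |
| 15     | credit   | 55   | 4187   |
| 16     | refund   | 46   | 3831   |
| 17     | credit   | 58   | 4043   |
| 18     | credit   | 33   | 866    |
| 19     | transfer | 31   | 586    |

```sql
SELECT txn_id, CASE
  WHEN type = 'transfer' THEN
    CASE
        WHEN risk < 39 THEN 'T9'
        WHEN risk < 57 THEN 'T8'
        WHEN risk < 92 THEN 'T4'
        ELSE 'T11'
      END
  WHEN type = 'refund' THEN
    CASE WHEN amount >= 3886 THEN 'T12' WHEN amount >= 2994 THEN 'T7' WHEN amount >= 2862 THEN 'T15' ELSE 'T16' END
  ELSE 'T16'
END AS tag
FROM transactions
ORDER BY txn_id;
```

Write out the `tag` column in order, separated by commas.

txn_id=7: type='debit' → outer ELSE → T16
txn_id=8: type='fee' → outer ELSE → T16
txn_id=9: type='transfer' → inner[risk < 92] → T4
txn_id=10: type='fee' → outer ELSE → T16
txn_id=11: type='debit' → outer ELSE → T16
txn_id=12: type='credit' → outer ELSE → T16
txn_id=13: type='refund' → inner[ELSE] → T16
txn_id=14: type='refund' → inner[amount >= 2862] → T15
txn_id=15: type='credit' → outer ELSE → T16
txn_id=16: type='refund' → inner[amount >= 2994] → T7
txn_id=17: type='credit' → outer ELSE → T16
txn_id=18: type='credit' → outer ELSE → T16
txn_id=19: type='transfer' → inner[risk < 39] → T9

T16, T16, T4, T16, T16, T16, T16, T15, T16, T7, T16, T16, T9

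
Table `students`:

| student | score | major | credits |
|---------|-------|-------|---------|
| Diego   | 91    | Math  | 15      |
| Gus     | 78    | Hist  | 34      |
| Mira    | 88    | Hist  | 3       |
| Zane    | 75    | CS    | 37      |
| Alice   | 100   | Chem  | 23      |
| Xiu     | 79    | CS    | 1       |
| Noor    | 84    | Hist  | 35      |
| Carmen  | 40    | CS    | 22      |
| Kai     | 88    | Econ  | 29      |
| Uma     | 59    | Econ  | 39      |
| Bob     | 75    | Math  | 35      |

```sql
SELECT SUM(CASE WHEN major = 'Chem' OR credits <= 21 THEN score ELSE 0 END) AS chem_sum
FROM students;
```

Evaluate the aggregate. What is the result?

student=Diego: ✓ → 91
student=Gus: ✗
student=Mira: ✓ → 88
student=Zane: ✗
student=Alice: ✓ → 100
student=Xiu: ✓ → 79
student=Noor: ✗
student=Carmen: ✗
student=Kai: ✗
student=Uma: ✗
student=Bob: ✗
chem_sum = 91 + 88 + 100 + 79 = 358

358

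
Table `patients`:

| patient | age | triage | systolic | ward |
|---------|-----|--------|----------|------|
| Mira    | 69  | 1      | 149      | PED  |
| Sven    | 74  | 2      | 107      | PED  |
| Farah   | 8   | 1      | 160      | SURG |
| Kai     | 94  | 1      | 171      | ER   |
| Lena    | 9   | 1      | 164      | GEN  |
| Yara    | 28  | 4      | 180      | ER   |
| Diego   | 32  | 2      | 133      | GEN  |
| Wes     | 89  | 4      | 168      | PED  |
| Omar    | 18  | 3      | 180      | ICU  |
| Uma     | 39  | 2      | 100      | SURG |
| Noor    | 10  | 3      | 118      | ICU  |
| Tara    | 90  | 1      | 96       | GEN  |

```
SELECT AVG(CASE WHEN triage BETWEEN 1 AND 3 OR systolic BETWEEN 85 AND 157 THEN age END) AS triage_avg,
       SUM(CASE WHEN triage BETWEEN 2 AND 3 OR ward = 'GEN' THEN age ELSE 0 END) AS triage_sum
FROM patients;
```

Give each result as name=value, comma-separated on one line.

triage_avg=44.3, triage_sum=272

[triage_avg: triage BETWEEN 1 AND 3 OR systolic BETWEEN 85 AND 157]
patient=Mira: ✓ → 69
patient=Sven: ✓ → 74
patient=Farah: ✓ → 8
patient=Kai: ✓ → 94
patient=Lena: ✓ → 9
patient=Yara: ✗
patient=Diego: ✓ → 32
patient=Wes: ✗
patient=Omar: ✓ → 18
patient=Uma: ✓ → 39
patient=Noor: ✓ → 10
patient=Tara: ✓ → 90
triage_avg = (69 + 74 + 8 + 94 + 9 + 32 + 18 + 39 + 10 + 90) / 10 = 44.3
—
[triage_sum: triage BETWEEN 2 AND 3 OR ward = 'GEN']
patient=Mira: ✗
patient=Sven: ✓ → 74
patient=Farah: ✗
patient=Kai: ✗
patient=Lena: ✓ → 9
patient=Yara: ✗
patient=Diego: ✓ → 32
patient=Wes: ✗
patient=Omar: ✓ → 18
patient=Uma: ✓ → 39
patient=Noor: ✓ → 10
patient=Tara: ✓ → 90
triage_sum = 74 + 9 + 32 + 18 + 39 + 10 + 90 = 272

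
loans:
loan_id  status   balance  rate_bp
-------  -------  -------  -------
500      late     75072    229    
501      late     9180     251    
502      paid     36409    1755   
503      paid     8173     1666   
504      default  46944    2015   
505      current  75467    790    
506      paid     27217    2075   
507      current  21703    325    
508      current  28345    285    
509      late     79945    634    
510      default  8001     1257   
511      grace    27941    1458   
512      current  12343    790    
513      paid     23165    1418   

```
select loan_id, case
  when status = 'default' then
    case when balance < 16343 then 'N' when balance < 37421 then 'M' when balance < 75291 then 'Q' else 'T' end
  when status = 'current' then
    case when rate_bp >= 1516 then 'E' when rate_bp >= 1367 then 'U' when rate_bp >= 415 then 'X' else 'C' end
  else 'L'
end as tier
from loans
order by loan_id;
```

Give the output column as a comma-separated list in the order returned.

loan_id=500: status='late' → outer ELSE → L
loan_id=501: status='late' → outer ELSE → L
loan_id=502: status='paid' → outer ELSE → L
loan_id=503: status='paid' → outer ELSE → L
loan_id=504: status='default' → inner[balance < 75291] → Q
loan_id=505: status='current' → inner[rate_bp >= 415] → X
loan_id=506: status='paid' → outer ELSE → L
loan_id=507: status='current' → inner[ELSE] → C
loan_id=508: status='current' → inner[ELSE] → C
loan_id=509: status='late' → outer ELSE → L
loan_id=510: status='default' → inner[balance < 16343] → N
loan_id=511: status='grace' → outer ELSE → L
loan_id=512: status='current' → inner[rate_bp >= 415] → X
loan_id=513: status='paid' → outer ELSE → L

L, L, L, L, Q, X, L, C, C, L, N, L, X, L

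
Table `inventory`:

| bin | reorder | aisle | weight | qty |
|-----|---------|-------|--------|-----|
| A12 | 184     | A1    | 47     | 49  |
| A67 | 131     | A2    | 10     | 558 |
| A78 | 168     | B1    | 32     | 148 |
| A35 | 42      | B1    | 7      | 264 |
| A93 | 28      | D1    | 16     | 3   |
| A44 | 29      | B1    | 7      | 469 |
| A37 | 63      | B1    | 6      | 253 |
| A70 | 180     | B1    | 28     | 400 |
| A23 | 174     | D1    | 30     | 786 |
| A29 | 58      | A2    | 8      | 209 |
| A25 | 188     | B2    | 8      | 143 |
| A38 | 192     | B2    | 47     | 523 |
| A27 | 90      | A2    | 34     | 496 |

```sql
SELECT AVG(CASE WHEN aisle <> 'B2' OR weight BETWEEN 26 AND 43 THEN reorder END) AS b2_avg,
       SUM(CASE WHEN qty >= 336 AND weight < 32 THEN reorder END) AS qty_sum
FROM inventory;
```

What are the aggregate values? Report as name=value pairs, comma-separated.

[b2_avg: aisle <> 'B2' OR weight BETWEEN 26 AND 43]
bin=A12: ✓ → 184
bin=A67: ✓ → 131
bin=A78: ✓ → 168
bin=A35: ✓ → 42
bin=A93: ✓ → 28
bin=A44: ✓ → 29
bin=A37: ✓ → 63
bin=A70: ✓ → 180
bin=A23: ✓ → 174
bin=A29: ✓ → 58
bin=A25: ✗
bin=A38: ✗
bin=A27: ✓ → 90
b2_avg = (184 + 131 + 168 + 42 + 28 + 29 + 63 + 180 + 174 + 58 + 90) / 11 = 104.2727272727
—
[qty_sum: qty >= 336 AND weight < 32]
bin=A12: ✗
bin=A67: ✓ → 131
bin=A78: ✗
bin=A35: ✗
bin=A93: ✗
bin=A44: ✓ → 29
bin=A37: ✗
bin=A70: ✓ → 180
bin=A23: ✓ → 174
bin=A29: ✗
bin=A25: ✗
bin=A38: ✗
bin=A27: ✗
qty_sum = 131 + 29 + 180 + 174 = 514

b2_avg=104.2727272727, qty_sum=514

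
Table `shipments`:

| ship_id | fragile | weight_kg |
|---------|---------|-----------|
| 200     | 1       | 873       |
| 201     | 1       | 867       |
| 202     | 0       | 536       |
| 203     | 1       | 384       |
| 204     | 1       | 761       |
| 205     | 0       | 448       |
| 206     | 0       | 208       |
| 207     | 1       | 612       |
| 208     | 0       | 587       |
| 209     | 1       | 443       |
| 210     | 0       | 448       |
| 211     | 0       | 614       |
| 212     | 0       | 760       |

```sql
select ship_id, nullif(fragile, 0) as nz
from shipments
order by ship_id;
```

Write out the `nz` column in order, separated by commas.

1, 1, NULL, 1, 1, NULL, NULL, 1, NULL, 1, NULL, NULL, NULL

ship_id=200: fragile=1 vs 0: differ → 1
ship_id=201: fragile=1 vs 0: differ → 1
ship_id=202: fragile=0 vs 0: equal → NULL
ship_id=203: fragile=1 vs 0: differ → 1
ship_id=204: fragile=1 vs 0: differ → 1
ship_id=205: fragile=0 vs 0: equal → NULL
ship_id=206: fragile=0 vs 0: equal → NULL
ship_id=207: fragile=1 vs 0: differ → 1
ship_id=208: fragile=0 vs 0: equal → NULL
ship_id=209: fragile=1 vs 0: differ → 1
ship_id=210: fragile=0 vs 0: equal → NULL
ship_id=211: fragile=0 vs 0: equal → NULL
ship_id=212: fragile=0 vs 0: equal → NULL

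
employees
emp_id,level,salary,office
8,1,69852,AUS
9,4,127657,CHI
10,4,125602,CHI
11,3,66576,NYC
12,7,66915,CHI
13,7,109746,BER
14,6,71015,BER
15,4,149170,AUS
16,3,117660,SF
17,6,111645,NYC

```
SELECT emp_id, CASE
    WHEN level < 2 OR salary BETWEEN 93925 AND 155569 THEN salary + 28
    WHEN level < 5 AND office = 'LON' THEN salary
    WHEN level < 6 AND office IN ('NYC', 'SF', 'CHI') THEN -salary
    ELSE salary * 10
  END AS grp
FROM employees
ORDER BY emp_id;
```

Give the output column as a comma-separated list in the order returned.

69880, 127685, 125630, -66576, 669150, 109774, 710150, 149198, 117688, 111673

emp_id=8: level < 2 OR salary BETWEEN 93925 AND 155569 → 69880
emp_id=9: level < 2 OR salary BETWEEN 93925 AND 155569 → 127685
emp_id=10: level < 2 OR salary BETWEEN 93925 AND 155569 → 125630
emp_id=11: level < 6 AND office IN ('NYC', 'SF', 'CHI') → -66576
emp_id=12: ELSE → 669150
emp_id=13: level < 2 OR salary BETWEEN 93925 AND 155569 → 109774
emp_id=14: ELSE → 710150
emp_id=15: level < 2 OR salary BETWEEN 93925 AND 155569 → 149198
emp_id=16: level < 2 OR salary BETWEEN 93925 AND 155569 → 117688
emp_id=17: level < 2 OR salary BETWEEN 93925 AND 155569 → 111673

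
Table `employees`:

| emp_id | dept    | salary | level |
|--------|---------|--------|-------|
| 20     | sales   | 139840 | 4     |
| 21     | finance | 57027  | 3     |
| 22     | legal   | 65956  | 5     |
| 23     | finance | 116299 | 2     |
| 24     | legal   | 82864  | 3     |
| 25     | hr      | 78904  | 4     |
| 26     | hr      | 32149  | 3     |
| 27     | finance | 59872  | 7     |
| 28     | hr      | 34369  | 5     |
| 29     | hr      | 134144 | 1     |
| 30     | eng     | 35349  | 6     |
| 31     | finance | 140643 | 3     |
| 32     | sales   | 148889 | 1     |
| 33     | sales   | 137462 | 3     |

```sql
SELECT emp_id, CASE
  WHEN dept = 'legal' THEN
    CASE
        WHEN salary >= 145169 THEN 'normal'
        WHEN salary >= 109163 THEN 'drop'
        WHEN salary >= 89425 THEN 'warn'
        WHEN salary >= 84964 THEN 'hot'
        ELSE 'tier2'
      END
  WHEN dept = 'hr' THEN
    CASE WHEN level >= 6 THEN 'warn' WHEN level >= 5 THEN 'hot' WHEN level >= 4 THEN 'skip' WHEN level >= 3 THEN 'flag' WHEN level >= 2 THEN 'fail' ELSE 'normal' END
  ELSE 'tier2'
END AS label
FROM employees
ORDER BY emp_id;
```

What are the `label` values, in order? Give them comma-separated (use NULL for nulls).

tier2, tier2, tier2, tier2, tier2, skip, flag, tier2, hot, normal, tier2, tier2, tier2, tier2

emp_id=20: dept='sales' → outer ELSE → tier2
emp_id=21: dept='finance' → outer ELSE → tier2
emp_id=22: dept='legal' → inner[ELSE] → tier2
emp_id=23: dept='finance' → outer ELSE → tier2
emp_id=24: dept='legal' → inner[ELSE] → tier2
emp_id=25: dept='hr' → inner[level >= 4] → skip
emp_id=26: dept='hr' → inner[level >= 3] → flag
emp_id=27: dept='finance' → outer ELSE → tier2
emp_id=28: dept='hr' → inner[level >= 5] → hot
emp_id=29: dept='hr' → inner[ELSE] → normal
emp_id=30: dept='eng' → outer ELSE → tier2
emp_id=31: dept='finance' → outer ELSE → tier2
emp_id=32: dept='sales' → outer ELSE → tier2
emp_id=33: dept='sales' → outer ELSE → tier2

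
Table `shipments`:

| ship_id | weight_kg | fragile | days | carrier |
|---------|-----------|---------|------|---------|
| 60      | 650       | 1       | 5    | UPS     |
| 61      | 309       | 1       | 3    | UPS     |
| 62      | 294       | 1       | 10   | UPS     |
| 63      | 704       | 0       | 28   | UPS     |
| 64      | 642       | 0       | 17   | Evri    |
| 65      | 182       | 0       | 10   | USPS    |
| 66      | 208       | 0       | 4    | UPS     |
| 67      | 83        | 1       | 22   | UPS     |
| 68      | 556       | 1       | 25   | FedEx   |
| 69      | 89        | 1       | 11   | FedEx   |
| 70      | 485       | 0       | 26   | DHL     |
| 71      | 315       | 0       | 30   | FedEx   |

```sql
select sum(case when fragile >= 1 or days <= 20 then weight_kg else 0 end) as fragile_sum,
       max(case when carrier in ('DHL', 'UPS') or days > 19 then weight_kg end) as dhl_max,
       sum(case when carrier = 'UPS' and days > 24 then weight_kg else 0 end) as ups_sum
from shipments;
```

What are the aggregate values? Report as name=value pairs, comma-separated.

fragile_sum=3013, dhl_max=704, ups_sum=704

[fragile_sum: fragile >= 1 or days <= 20]
ship_id=60: ✓ → 650
ship_id=61: ✓ → 309
ship_id=62: ✓ → 294
ship_id=63: ✗
ship_id=64: ✓ → 642
ship_id=65: ✓ → 182
ship_id=66: ✓ → 208
ship_id=67: ✓ → 83
ship_id=68: ✓ → 556
ship_id=69: ✓ → 89
ship_id=70: ✗
ship_id=71: ✗
fragile_sum = 650 + 309 + 294 + 642 + 182 + 208 + 83 + 556 + 89 = 3013
—
[dhl_max: carrier in ('DHL', 'UPS') or days > 19]
ship_id=60: ✓ → 650
ship_id=61: ✓ → 309
ship_id=62: ✓ → 294
ship_id=63: ✓ → 704
ship_id=64: ✗
ship_id=65: ✗
ship_id=66: ✓ → 208
ship_id=67: ✓ → 83
ship_id=68: ✓ → 556
ship_id=69: ✗
ship_id=70: ✓ → 485
ship_id=71: ✓ → 315
dhl_max = MAX(650, 309, 294, 704, 208, 83, 556, 485, 315) = 704
—
[ups_sum: carrier = 'UPS' and days > 24]
ship_id=60: ✗
ship_id=61: ✗
ship_id=62: ✗
ship_id=63: ✓ → 704
ship_id=64: ✗
ship_id=65: ✗
ship_id=66: ✗
ship_id=67: ✗
ship_id=68: ✗
ship_id=69: ✗
ship_id=70: ✗
ship_id=71: ✗
ups_sum = 704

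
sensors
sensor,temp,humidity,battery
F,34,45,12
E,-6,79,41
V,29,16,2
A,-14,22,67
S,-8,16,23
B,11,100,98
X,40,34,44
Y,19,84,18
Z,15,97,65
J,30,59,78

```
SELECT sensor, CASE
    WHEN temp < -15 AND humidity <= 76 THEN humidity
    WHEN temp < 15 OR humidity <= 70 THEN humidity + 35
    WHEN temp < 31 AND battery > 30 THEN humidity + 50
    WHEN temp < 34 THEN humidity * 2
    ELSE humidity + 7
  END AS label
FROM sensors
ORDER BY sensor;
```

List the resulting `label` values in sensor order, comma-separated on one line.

sensor=A: temp < 15 OR humidity <= 70 → 57
sensor=B: temp < 15 OR humidity <= 70 → 135
sensor=E: temp < 15 OR humidity <= 70 → 114
sensor=F: temp < 15 OR humidity <= 70 → 80
sensor=J: temp < 15 OR humidity <= 70 → 94
sensor=S: temp < 15 OR humidity <= 70 → 51
sensor=V: temp < 15 OR humidity <= 70 → 51
sensor=X: temp < 15 OR humidity <= 70 → 69
sensor=Y: temp < 34 → 168
sensor=Z: temp < 31 AND battery > 30 → 147

57, 135, 114, 80, 94, 51, 51, 69, 168, 147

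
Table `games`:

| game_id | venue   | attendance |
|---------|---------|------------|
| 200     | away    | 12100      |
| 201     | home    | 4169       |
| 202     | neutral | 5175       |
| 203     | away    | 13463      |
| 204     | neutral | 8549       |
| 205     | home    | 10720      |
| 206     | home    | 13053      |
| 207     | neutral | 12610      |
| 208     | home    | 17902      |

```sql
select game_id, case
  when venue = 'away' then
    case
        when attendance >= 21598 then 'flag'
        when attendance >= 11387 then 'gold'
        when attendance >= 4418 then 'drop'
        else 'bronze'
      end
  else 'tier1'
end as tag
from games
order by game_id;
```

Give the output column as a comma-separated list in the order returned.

game_id=200: venue='away' → inner[attendance >= 11387] → gold
game_id=201: venue='home' → outer ELSE → tier1
game_id=202: venue='neutral' → outer ELSE → tier1
game_id=203: venue='away' → inner[attendance >= 11387] → gold
game_id=204: venue='neutral' → outer ELSE → tier1
game_id=205: venue='home' → outer ELSE → tier1
game_id=206: venue='home' → outer ELSE → tier1
game_id=207: venue='neutral' → outer ELSE → tier1
game_id=208: venue='home' → outer ELSE → tier1

gold, tier1, tier1, gold, tier1, tier1, tier1, tier1, tier1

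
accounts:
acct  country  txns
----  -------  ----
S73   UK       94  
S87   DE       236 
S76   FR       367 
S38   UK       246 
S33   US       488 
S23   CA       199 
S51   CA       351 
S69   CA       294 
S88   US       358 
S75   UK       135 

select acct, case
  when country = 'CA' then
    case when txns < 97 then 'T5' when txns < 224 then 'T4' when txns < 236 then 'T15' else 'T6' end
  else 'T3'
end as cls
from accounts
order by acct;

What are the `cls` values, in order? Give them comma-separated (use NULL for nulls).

acct=S23: country='CA' → inner[txns < 224] → T4
acct=S33: country='US' → outer ELSE → T3
acct=S38: country='UK' → outer ELSE → T3
acct=S51: country='CA' → inner[ELSE] → T6
acct=S69: country='CA' → inner[ELSE] → T6
acct=S73: country='UK' → outer ELSE → T3
acct=S75: country='UK' → outer ELSE → T3
acct=S76: country='FR' → outer ELSE → T3
acct=S87: country='DE' → outer ELSE → T3
acct=S88: country='US' → outer ELSE → T3

T4, T3, T3, T6, T6, T3, T3, T3, T3, T3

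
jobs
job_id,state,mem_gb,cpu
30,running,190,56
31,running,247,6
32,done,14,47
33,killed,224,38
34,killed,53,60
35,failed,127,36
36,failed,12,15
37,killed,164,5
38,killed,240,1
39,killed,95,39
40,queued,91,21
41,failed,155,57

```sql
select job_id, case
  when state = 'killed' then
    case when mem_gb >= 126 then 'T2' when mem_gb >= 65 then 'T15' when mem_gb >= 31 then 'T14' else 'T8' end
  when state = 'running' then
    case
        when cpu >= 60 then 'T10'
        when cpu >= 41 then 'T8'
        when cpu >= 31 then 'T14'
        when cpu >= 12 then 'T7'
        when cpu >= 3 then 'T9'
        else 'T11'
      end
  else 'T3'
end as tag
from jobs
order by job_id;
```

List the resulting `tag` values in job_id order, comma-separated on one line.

job_id=30: state='running' → inner[cpu >= 41] → T8
job_id=31: state='running' → inner[cpu >= 3] → T9
job_id=32: state='done' → outer ELSE → T3
job_id=33: state='killed' → inner[mem_gb >= 126] → T2
job_id=34: state='killed' → inner[mem_gb >= 31] → T14
job_id=35: state='failed' → outer ELSE → T3
job_id=36: state='failed' → outer ELSE → T3
job_id=37: state='killed' → inner[mem_gb >= 126] → T2
job_id=38: state='killed' → inner[mem_gb >= 126] → T2
job_id=39: state='killed' → inner[mem_gb >= 65] → T15
job_id=40: state='queued' → outer ELSE → T3
job_id=41: state='failed' → outer ELSE → T3

T8, T9, T3, T2, T14, T3, T3, T2, T2, T15, T3, T3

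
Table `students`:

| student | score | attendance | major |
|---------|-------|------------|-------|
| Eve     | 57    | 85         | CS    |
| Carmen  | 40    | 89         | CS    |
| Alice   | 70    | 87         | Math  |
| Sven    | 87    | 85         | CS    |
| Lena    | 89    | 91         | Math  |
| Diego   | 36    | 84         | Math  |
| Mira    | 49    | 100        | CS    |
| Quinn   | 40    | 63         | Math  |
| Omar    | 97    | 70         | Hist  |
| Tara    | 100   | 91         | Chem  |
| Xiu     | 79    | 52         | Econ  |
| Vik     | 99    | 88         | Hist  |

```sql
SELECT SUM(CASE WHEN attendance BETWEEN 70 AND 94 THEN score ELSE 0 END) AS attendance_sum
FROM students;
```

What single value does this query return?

675

student=Eve: ✓ → 57
student=Carmen: ✓ → 40
student=Alice: ✓ → 70
student=Sven: ✓ → 87
student=Lena: ✓ → 89
student=Diego: ✓ → 36
student=Mira: ✗
student=Quinn: ✗
student=Omar: ✓ → 97
student=Tara: ✓ → 100
student=Xiu: ✗
student=Vik: ✓ → 99
attendance_sum = 57 + 40 + 70 + 87 + 89 + 36 + 97 + 100 + 99 = 675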